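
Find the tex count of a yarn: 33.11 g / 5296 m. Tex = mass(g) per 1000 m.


Formula: Tex = (mass_g / length_m) * 1000
Substituting: Tex = (33.11 / 5296) * 1000
Intermediate: 33.11 / 5296 = 0.00625189 g/m
Tex = 0.00625189 * 1000 = 6.25 tex

6.25 tex


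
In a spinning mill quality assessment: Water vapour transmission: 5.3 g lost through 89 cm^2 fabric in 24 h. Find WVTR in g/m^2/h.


Formula: WVTR = mass_loss / (area * time)
Step 1: Convert area: 89 cm^2 = 0.0089 m^2
Step 2: WVTR = 5.3 g / (0.0089 m^2 * 24 h)
Step 3: WVTR = 5.3 / 0.2136 = 24.8 g/m^2/h

24.8 g/m^2/h


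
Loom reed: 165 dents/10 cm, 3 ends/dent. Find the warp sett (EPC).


Formula: EPC = (dents per 10 cm * ends per dent) / 10
Step 1: Total ends per 10 cm = 165 * 3 = 495
Step 2: EPC = 495 / 10 = 49.5 ends/cm

49.5 ends/cm


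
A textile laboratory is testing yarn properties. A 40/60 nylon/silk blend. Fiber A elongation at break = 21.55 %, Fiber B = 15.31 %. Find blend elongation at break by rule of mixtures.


Formula: Blend property = (fraction_A * property_A) + (fraction_B * property_B)
Step 1: Contribution A = 40/100 * 21.55 % = 8.62 %
Step 2: Contribution B = 60/100 * 15.31 % = 9.186 %
Step 3: Blend elongation at break = 8.62 + 9.186 = 17.806 %

17.806 %


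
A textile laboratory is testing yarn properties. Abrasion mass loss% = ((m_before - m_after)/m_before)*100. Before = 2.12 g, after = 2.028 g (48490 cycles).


Formula: Mass loss% = ((m_before - m_after) / m_before) * 100
Step 1: Mass loss = 2.12 - 2.028 = 0.092 g
Step 2: Ratio = 0.092 / 2.12 = 0.0433962
Step 3: Mass loss% = 0.0433962 * 100 = 4.33962% ≈ 4.34%

4.34%


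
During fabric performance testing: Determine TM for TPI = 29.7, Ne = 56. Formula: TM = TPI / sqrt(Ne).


Formula: TM = TPI / sqrt(Ne)
Step 1: sqrt(Ne) = sqrt(56) = 7.4833
Step 2: TM = 29.7 / 7.4833 = 3.97

3.97 TM


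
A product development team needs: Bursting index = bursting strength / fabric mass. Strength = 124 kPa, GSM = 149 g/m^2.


Formula: Bursting Index = Bursting Strength / Fabric GSM
BI = 124 kPa / 149 g/m^2
BI = 0.832 kPa/(g/m^2)

0.832 kPa/(g/m^2)


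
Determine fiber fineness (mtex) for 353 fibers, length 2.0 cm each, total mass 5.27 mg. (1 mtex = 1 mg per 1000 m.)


Formula: fineness (mtex) = mass (mg) / total length (km) = (mass_mg / total_length_m) * 1000
Step 1: Convert fiber length: 2.0 cm = 0.02 m
Step 2: Total fiber length = 353 * 0.02 = 7.06 m
Step 3: Linear density = 5.27 mg / 7.06 m = 0.7465 mg/m
Step 4: fineness = 0.7465 * 1000 = 746.5 mtex

746.5 mtex


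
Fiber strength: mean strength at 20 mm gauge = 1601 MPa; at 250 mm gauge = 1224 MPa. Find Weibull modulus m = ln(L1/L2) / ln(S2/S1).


Formula: m = ln(L1/L2) / ln(S2/S1)
Step 1: ln(L1/L2) = ln(20/250) = -2.52573
Step 2: S2/S1 = 1224/1601 = 0.76452
Step 3: ln(S2/S1) = ln(0.76452) = -0.26851
Step 4: m = -2.52573 / -0.26851 = 9.41

9.41 (Weibull m)


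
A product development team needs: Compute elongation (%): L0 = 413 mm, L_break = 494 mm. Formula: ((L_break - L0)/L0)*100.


Formula: Elongation (%) = ((L_break - L0) / L0) * 100
Step 1: Extension = 494 - 413 = 81 mm
Step 2: Elongation = (81 / 413) * 100
Step 3: Elongation = 0.196126 * 100 = 19.6126% ≈ 19.6%

19.6%


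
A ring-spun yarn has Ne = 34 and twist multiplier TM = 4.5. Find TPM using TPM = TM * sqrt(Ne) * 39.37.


Formula: TPM = TM * sqrt(Ne) * 39.37
Step 1: sqrt(Ne) = sqrt(34) = 5.831
Step 2: TM * sqrt(Ne) = 4.5 * 5.831 = 26.2395
Step 3: TPM = 26.2395 * 39.37 = 1033 twists/m

1033 twists/m


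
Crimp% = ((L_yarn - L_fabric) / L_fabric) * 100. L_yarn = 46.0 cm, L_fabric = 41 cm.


Formula: Crimp% = ((L_yarn - L_fabric) / L_fabric) * 100
Step 1: Extension = 46.0 - 41 = 5.0 cm
Step 2: Crimp% = (5.0 / 41) * 100
Step 3: Crimp% = 0.121951 * 100 = 12.1951% ≈ 12.2%

12.2%


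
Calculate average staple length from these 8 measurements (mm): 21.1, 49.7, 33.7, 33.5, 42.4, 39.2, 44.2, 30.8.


Formula: Mean = sum of lengths / count
Sum = 21.1 + 49.7 + 33.7 + 33.5 + 42.4 + 39.2 + 44.2 + 30.8
Sum = 294.6 mm
Mean = 294.6 / 8 = 36.83 mm

36.83 mm


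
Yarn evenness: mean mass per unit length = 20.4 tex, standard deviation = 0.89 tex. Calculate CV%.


Formula: CV% = (standard deviation / mean) * 100
Step 1: Ratio = 0.89 / 20.4 = 0.043627
Step 2: CV% = 0.043627 * 100 = 4.3627% ≈ 4.4%

4.4%


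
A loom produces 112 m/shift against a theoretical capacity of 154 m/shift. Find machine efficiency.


Formula: Efficiency% = (Actual output / Theoretical output) * 100
Efficiency% = (112 / 154) * 100
Efficiency% = 0.727273 * 100 = 72.7273% ≈ 72.7%

72.7%


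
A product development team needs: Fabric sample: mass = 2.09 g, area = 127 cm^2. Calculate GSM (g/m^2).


Formula: GSM = mass_g / area_m2
Step 1: Convert area: 127 cm^2 = 127 / 10000 = 0.0127 m^2
Step 2: GSM = 2.09 g / 0.0127 m^2 = 164.6 g/m^2

164.6 g/m^2


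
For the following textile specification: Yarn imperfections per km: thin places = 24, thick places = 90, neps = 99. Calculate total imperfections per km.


Formula: Total = thin places + thick places + neps
Total = 24 + 90 + 99
Total = 213 imperfections/km

213 imperfections/km


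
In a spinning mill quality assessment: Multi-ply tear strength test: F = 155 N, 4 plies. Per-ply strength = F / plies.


Formula: Per-ply strength = Total force / Number of plies
Per-ply = 155 N / 4
Per-ply = 38.75 N

38.75 N


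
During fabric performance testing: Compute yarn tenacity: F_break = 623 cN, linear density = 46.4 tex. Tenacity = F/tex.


Formula: Tenacity = Breaking force / Linear density
Tenacity = 623 cN / 46.4 tex
Tenacity = 13.43 cN/tex

13.43 cN/tex


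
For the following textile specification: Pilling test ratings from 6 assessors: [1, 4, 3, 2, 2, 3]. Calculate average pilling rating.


Formula: Mean = sum / count
Sum = 1 + 4 + 3 + 2 + 2 + 3 = 15
Mean = 15 / 6 = 2.5

2.5


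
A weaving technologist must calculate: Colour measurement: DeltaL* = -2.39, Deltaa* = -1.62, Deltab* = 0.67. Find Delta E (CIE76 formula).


Formula: Delta E = sqrt(dL*^2 + da*^2 + db*^2)
Step 1: dL*^2 = (-2.39)^2 = 5.7121
Step 2: da*^2 = (-1.62)^2 = 2.6244
Step 3: db*^2 = 0.67^2 = 0.4489
Step 4: Sum = 5.7121 + 2.6244 + 0.4489 = 8.7854
Step 5: Delta E = sqrt(8.7854) = 2.96

2.96 Delta E


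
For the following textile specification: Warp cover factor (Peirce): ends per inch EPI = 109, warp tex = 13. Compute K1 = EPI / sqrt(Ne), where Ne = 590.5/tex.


Formula: K1 = EPI / sqrt(Ne), with Ne = 590.5 / tex_warp
Step 1: Ne = 590.5 / 13 = 45.423
Step 2: sqrt(Ne) = sqrt(45.423) = 6.7397
Step 3: K1 = 109 / 6.7397 = 16.2

16.2


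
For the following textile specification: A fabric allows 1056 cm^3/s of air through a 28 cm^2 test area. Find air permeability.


Formula: Air Permeability = Airflow / Test Area
AP = 1056 cm^3/s / 28 cm^2
AP = 37.7 cm^3/s/cm^2

37.7 cm^3/s/cm^2


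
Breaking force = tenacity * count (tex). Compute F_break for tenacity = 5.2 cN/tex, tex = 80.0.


Formula: Breaking force = Tenacity * Linear density
F = 5.2 cN/tex * 80.0 tex
F = 416.00 cN

416.00 cN


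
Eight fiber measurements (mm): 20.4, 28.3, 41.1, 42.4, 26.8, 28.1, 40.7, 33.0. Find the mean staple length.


Formula: Mean = sum of lengths / count
Sum = 20.4 + 28.3 + 41.1 + 42.4 + 26.8 + 28.1 + 40.7 + 33.0
Sum = 260.8 mm
Mean = 260.8 / 8 = 32.60 mm

32.60 mm


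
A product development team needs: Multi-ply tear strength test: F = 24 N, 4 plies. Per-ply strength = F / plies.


Formula: Per-ply strength = Total force / Number of plies
Per-ply = 24 N / 4
Per-ply = 6 N

6 N


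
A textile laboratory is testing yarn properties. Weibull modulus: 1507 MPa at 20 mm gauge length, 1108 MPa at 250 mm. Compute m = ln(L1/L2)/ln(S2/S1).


Formula: m = ln(L1/L2) / ln(S2/S1)
Step 1: ln(L1/L2) = ln(20/250) = -2.52573
Step 2: S2/S1 = 1108/1507 = 0.73524
Step 3: ln(S2/S1) = ln(0.73524) = -0.30756
Step 4: m = -2.52573 / -0.30756 = 8.21

8.21 (Weibull m)


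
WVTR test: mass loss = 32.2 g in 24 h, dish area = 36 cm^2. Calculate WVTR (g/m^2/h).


Formula: WVTR = mass_loss / (area * time)
Step 1: Convert area: 36 cm^2 = 0.0036 m^2
Step 2: WVTR = 32.2 g / (0.0036 m^2 * 24 h)
Step 3: WVTR = 32.2 / 0.0864 = 372.7 g/m^2/h

372.7 g/m^2/h


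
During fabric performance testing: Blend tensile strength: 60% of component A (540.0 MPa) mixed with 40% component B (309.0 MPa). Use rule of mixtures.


Formula: Blend property = (fraction_A * property_A) + (fraction_B * property_B)
Step 1: Contribution A = 60/100 * 540.0 MPa = 324.0 MPa
Step 2: Contribution B = 40/100 * 309.0 MPa = 123.6 MPa
Step 3: Blend tensile strength = 324.0 + 123.6 = 447.6 MPa

447.6 MPa


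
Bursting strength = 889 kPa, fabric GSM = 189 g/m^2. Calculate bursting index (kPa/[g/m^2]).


Formula: Bursting Index = Bursting Strength / Fabric GSM
BI = 889 kPa / 189 g/m^2
BI = 4.704 kPa/(g/m^2)

4.704 kPa/(g/m^2)


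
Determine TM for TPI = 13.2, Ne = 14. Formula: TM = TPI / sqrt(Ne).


Formula: TM = TPI / sqrt(Ne)
Step 1: sqrt(Ne) = sqrt(14) = 3.7417
Step 2: TM = 13.2 / 3.7417 = 3.53

3.53 TM


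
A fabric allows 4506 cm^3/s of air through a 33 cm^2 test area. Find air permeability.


Formula: Air Permeability = Airflow / Test Area
AP = 4506 cm^3/s / 33 cm^2
AP = 136.5 cm^3/s/cm^2

136.5 cm^3/s/cm^2


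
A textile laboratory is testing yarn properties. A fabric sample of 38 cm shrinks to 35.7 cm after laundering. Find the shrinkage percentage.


Formula: Shrinkage% = ((L_before - L_after) / L_before) * 100
Step 1: Shrinkage = 38 - 35.7 = 2.3 cm
Step 2: Shrinkage% = (2.3 / 38) * 100
Step 3: Shrinkage% = 0.060526 * 100 = 6.0526% ≈ 6.1%

6.1%


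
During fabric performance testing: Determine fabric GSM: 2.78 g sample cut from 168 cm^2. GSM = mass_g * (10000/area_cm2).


Formula: GSM = mass_g / area_m2
Step 1: Convert area: 168 cm^2 = 168 / 10000 = 0.0168 m^2
Step 2: GSM = 2.78 g / 0.0168 m^2 = 165.5 g/m^2

165.5 g/m^2


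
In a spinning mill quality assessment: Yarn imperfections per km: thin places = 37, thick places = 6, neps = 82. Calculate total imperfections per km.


Formula: Total = thin places + thick places + neps
Total = 37 + 6 + 82
Total = 125 imperfections/km

125 imperfections/km


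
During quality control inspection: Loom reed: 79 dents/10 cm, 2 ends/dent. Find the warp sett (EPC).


Formula: EPC = (dents per 10 cm * ends per dent) / 10
Step 1: Total ends per 10 cm = 79 * 2 = 158
Step 2: EPC = 158 / 10 = 15.8 ends/cm

15.8 ends/cm


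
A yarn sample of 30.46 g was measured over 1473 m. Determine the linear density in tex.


Formula: Tex = (mass_g / length_m) * 1000
Substituting: Tex = (30.46 / 1473) * 1000
Intermediate: 30.46 / 1473 = 0.02067889 g/m
Tex = 0.02067889 * 1000 = 20.68 tex

20.68 tex


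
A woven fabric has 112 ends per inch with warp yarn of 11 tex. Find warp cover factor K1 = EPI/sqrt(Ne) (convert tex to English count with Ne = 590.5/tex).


Formula: K1 = EPI / sqrt(Ne), with Ne = 590.5 / tex_warp
Step 1: Ne = 590.5 / 11 = 53.682
Step 2: sqrt(Ne) = sqrt(53.682) = 7.3268
Step 3: K1 = 112 / 7.3268 = 15.3

15.3


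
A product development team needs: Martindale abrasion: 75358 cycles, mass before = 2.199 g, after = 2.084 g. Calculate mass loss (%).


Formula: Mass loss% = ((m_before - m_after) / m_before) * 100
Step 1: Mass loss = 2.199 - 2.084 = 0.115 g
Step 2: Ratio = 0.115 / 2.199 = 0.0522965
Step 3: Mass loss% = 0.0522965 * 100 = 5.22965% ≈ 5.23%

5.23%


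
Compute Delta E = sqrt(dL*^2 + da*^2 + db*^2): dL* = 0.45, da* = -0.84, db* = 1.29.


Formula: Delta E = sqrt(dL*^2 + da*^2 + db*^2)
Step 1: dL*^2 = 0.45^2 = 0.2025
Step 2: da*^2 = (-0.84)^2 = 0.7056
Step 3: db*^2 = 1.29^2 = 1.6641
Step 4: Sum = 0.2025 + 0.7056 + 1.6641 = 2.5722
Step 5: Delta E = sqrt(2.5722) = 1.6

1.6 Delta E


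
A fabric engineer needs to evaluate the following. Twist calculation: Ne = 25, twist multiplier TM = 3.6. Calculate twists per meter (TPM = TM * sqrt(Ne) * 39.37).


Formula: TPM = TM * sqrt(Ne) * 39.37
Step 1: sqrt(Ne) = sqrt(25) = 5
Step 2: TM * sqrt(Ne) = 3.6 * 5 = 18
Step 3: TPM = 18 * 39.37 = 709 twists/m

709 twists/m


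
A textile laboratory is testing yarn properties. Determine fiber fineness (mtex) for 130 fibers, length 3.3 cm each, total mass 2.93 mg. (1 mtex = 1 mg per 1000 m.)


Formula: fineness (mtex) = mass (mg) / total length (km) = (mass_mg / total_length_m) * 1000
Step 1: Convert fiber length: 3.3 cm = 0.033 m
Step 2: Total fiber length = 130 * 0.033 = 4.29 m
Step 3: Linear density = 2.93 mg / 4.29 m = 0.6830 mg/m
Step 4: fineness = 0.6830 * 1000 = 683.0 mtex

683.0 mtex


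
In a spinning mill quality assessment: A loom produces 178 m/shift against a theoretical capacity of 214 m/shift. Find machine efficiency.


Formula: Efficiency% = (Actual output / Theoretical output) * 100
Efficiency% = (178 / 214) * 100
Efficiency% = 0.831776 * 100 = 83.1776% ≈ 83.2%

83.2%


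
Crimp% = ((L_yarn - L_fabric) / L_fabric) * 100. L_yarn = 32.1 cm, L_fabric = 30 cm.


Formula: Crimp% = ((L_yarn - L_fabric) / L_fabric) * 100
Step 1: Extension = 32.1 - 30 = 2.1 cm
Step 2: Crimp% = (2.1 / 30) * 100
Step 3: Crimp% = 0.07 * 100 = 7.0%

7.0%


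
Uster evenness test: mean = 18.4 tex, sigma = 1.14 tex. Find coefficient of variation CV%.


Formula: CV% = (standard deviation / mean) * 100
Step 1: Ratio = 1.14 / 18.4 = 0.061957
Step 2: CV% = 0.061957 * 100 = 6.1957% ≈ 6.2%

6.2%


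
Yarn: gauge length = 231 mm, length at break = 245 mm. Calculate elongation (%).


Formula: Elongation (%) = ((L_break - L0) / L0) * 100
Step 1: Extension = 245 - 231 = 14 mm
Step 2: Elongation = (14 / 231) * 100
Step 3: Elongation = 0.060606 * 100 = 6.0606% ≈ 6.1%

6.1%


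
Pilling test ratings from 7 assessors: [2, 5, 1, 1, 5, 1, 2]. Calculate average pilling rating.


Formula: Mean = sum / count
Sum = 2 + 5 + 1 + 1 + 5 + 1 + 2 = 17
Mean = 17 / 7 = 2.4

2.4


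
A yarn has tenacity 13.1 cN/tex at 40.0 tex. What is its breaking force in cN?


Formula: Breaking force = Tenacity * Linear density
F = 13.1 cN/tex * 40.0 tex
F = 524.00 cN

524.00 cN


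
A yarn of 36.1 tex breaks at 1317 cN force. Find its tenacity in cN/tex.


Formula: Tenacity = Breaking force / Linear density
Tenacity = 1317 cN / 36.1 tex
Tenacity = 36.48 cN/tex

36.48 cN/tex


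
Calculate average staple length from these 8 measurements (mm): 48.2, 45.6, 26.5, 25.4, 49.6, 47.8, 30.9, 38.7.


Formula: Mean = sum of lengths / count
Sum = 48.2 + 45.6 + 26.5 + 25.4 + 49.6 + 47.8 + 30.9 + 38.7
Sum = 312.7 mm
Mean = 312.7 / 8 = 39.09 mm

39.09 mm


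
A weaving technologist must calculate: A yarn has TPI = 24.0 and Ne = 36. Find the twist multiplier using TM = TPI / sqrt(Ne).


Formula: TM = TPI / sqrt(Ne)
Step 1: sqrt(Ne) = sqrt(36) = 6
Step 2: TM = 24.0 / 6 = 4.00

4.00 TM


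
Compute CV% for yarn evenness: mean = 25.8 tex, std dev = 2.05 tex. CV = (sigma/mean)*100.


Formula: CV% = (standard deviation / mean) * 100
Step 1: Ratio = 2.05 / 25.8 = 0.079457
Step 2: CV% = 0.079457 * 100 = 7.9457% ≈ 7.9%

7.9%


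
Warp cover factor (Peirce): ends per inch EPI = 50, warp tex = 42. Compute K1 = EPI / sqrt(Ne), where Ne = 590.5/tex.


Formula: K1 = EPI / sqrt(Ne), with Ne = 590.5 / tex_warp
Step 1: Ne = 590.5 / 42 = 14.06
Step 2: sqrt(Ne) = sqrt(14.06) = 3.7497
Step 3: K1 = 50 / 3.7497 = 13.3

13.3


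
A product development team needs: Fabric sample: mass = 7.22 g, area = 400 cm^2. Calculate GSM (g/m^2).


Formula: GSM = mass_g / area_m2
Step 1: Convert area: 400 cm^2 = 400 / 10000 = 0.04 m^2
Step 2: GSM = 7.22 g / 0.04 m^2 = 180.5 g/m^2

180.5 g/m^2


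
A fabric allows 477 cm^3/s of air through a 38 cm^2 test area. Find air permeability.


Formula: Air Permeability = Airflow / Test Area
AP = 477 cm^3/s / 38 cm^2
AP = 12.6 cm^3/s/cm^2

12.6 cm^3/s/cm^2


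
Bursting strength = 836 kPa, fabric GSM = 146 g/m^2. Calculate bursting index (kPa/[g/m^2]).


Formula: Bursting Index = Bursting Strength / Fabric GSM
BI = 836 kPa / 146 g/m^2
BI = 5.726 kPa/(g/m^2)

5.726 kPa/(g/m^2)


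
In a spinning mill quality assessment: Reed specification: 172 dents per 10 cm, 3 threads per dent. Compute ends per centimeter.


Formula: EPC = (dents per 10 cm * ends per dent) / 10
Step 1: Total ends per 10 cm = 172 * 3 = 516
Step 2: EPC = 516 / 10 = 51.6 ends/cm

51.6 ends/cm


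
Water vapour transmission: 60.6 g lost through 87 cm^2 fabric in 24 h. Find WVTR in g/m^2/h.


Formula: WVTR = mass_loss / (area * time)
Step 1: Convert area: 87 cm^2 = 0.0087 m^2
Step 2: WVTR = 60.6 g / (0.0087 m^2 * 24 h)
Step 3: WVTR = 60.6 / 0.2088 = 290.2 g/m^2/h

290.2 g/m^2/h


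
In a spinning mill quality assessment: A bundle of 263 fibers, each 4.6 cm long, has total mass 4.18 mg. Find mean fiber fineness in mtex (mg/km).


Formula: fineness (mtex) = mass (mg) / total length (km) = (mass_mg / total_length_m) * 1000
Step 1: Convert fiber length: 4.6 cm = 0.046 m
Step 2: Total fiber length = 263 * 0.046 = 12.098 m
Step 3: Linear density = 4.18 mg / 12.098 m = 0.3455 mg/m
Step 4: fineness = 0.3455 * 1000 = 345.5 mtex

345.5 mtex


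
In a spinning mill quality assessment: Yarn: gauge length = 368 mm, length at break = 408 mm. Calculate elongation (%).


Formula: Elongation (%) = ((L_break - L0) / L0) * 100
Step 1: Extension = 408 - 368 = 40 mm
Step 2: Elongation = (40 / 368) * 100
Step 3: Elongation = 0.108696 * 100 = 10.8696% ≈ 10.9%

10.9%


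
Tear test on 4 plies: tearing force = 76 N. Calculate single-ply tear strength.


Formula: Per-ply strength = Total force / Number of plies
Per-ply = 76 N / 4
Per-ply = 19 N

19 N


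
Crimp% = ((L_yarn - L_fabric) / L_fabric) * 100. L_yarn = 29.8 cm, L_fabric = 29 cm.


Formula: Crimp% = ((L_yarn - L_fabric) / L_fabric) * 100
Step 1: Extension = 29.8 - 29 = 0.8 cm
Step 2: Crimp% = (0.8 / 29) * 100
Step 3: Crimp% = 0.027586 * 100 = 2.7586% ≈ 2.8%

2.8%


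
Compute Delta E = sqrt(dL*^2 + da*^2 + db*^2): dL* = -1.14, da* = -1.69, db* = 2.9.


Formula: Delta E = sqrt(dL*^2 + da*^2 + db*^2)
Step 1: dL*^2 = (-1.14)^2 = 1.2996
Step 2: da*^2 = (-1.69)^2 = 2.8561
Step 3: db*^2 = 2.9^2 = 8.41
Step 4: Sum = 1.2996 + 2.8561 + 8.41 = 12.5657
Step 5: Delta E = sqrt(12.5657) = 3.54

3.54 Delta E


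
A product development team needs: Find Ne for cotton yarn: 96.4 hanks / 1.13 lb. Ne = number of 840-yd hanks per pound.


Formula: Ne = hanks / mass_lb
Substituting: Ne = 96.4 / 1.13
Ne = 85.3

85.3 Ne


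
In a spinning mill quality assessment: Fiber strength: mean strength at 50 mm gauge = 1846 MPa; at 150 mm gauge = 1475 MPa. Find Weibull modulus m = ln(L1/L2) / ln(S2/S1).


Formula: m = ln(L1/L2) / ln(S2/S1)
Step 1: ln(L1/L2) = ln(50/150) = -1.09861
Step 2: S2/S1 = 1475/1846 = 0.79902
Step 3: ln(S2/S1) = ln(0.79902) = -0.22437
Step 4: m = -1.09861 / -0.22437 = 4.90

4.90 (Weibull m)


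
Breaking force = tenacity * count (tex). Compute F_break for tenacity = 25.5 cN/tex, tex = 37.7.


Formula: Breaking force = Tenacity * Linear density
F = 25.5 cN/tex * 37.7 tex
F = 961.35 cN

961.35 cN


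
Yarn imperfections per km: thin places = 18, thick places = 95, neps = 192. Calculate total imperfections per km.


Formula: Total = thin places + thick places + neps
Total = 18 + 95 + 192
Total = 305 imperfections/km

305 imperfections/km


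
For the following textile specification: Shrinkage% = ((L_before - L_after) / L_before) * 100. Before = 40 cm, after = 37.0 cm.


Formula: Shrinkage% = ((L_before - L_after) / L_before) * 100
Step 1: Shrinkage = 40 - 37.0 = 3.0 cm
Step 2: Shrinkage% = (3.0 / 40) * 100
Step 3: Shrinkage% = 0.075 * 100 = 7.5%

7.5%


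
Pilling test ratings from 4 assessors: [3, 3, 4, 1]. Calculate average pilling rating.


Formula: Mean = sum / count
Sum = 3 + 3 + 4 + 1 = 11
Mean = 11 / 4 = 2.8

2.8


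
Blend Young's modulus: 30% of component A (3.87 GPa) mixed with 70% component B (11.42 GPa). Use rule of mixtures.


Formula: Blend property = (fraction_A * property_A) + (fraction_B * property_B)
Step 1: Contribution A = 30/100 * 3.87 GPa = 1.161 GPa
Step 2: Contribution B = 70/100 * 11.42 GPa = 7.994 GPa
Step 3: Blend Young's modulus = 1.161 + 7.994 = 9.155 GPa

9.155 GPa


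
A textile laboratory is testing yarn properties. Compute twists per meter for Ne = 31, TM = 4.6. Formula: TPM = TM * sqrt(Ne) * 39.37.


Formula: TPM = TM * sqrt(Ne) * 39.37
Step 1: sqrt(Ne) = sqrt(31) = 5.5678
Step 2: TM * sqrt(Ne) = 4.6 * 5.5678 = 25.6119
Step 3: TPM = 25.6119 * 39.37 = 1008 twists/m

1008 twists/m


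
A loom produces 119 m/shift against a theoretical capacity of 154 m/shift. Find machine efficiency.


Formula: Efficiency% = (Actual output / Theoretical output) * 100
Efficiency% = (119 / 154) * 100
Efficiency% = 0.772727 * 100 = 77.2727% ≈ 77.3%

77.3%


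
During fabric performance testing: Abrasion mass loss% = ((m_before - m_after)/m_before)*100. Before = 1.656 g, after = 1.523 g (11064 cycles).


Formula: Mass loss% = ((m_before - m_after) / m_before) * 100
Step 1: Mass loss = 1.656 - 1.523 = 0.133 g
Step 2: Ratio = 0.133 / 1.656 = 0.080314
Step 3: Mass loss% = 0.080314 * 100 = 8.0314% ≈ 8.03%

8.03%


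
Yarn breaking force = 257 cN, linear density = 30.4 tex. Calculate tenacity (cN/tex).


Formula: Tenacity = Breaking force / Linear density
Tenacity = 257 cN / 30.4 tex
Tenacity = 8.45 cN/tex

8.45 cN/tex


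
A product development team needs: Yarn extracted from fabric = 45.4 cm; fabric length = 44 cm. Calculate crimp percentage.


Formula: Crimp% = ((L_yarn - L_fabric) / L_fabric) * 100
Step 1: Extension = 45.4 - 44 = 1.4 cm
Step 2: Crimp% = (1.4 / 44) * 100
Step 3: Crimp% = 0.031818 * 100 = 3.1818% ≈ 3.2%

3.2%


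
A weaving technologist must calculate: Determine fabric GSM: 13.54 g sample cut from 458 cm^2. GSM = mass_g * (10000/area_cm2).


Formula: GSM = mass_g / area_m2
Step 1: Convert area: 458 cm^2 = 458 / 10000 = 0.0458 m^2
Step 2: GSM = 13.54 g / 0.0458 m^2 = 295.6 g/m^2

295.6 g/m^2


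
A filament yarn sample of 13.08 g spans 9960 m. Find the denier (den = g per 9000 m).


Formula: den = (mass_g / length_m) * 9000
Substituting: den = (13.08 / 9960) * 9000
Intermediate: 13.08 / 9960 = 0.00131325 g/m
den = 0.00131325 * 9000 = 11.8 denier

11.8 denier


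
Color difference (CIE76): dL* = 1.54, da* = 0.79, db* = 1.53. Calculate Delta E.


Formula: Delta E = sqrt(dL*^2 + da*^2 + db*^2)
Step 1: dL*^2 = 1.54^2 = 2.3716
Step 2: da*^2 = 0.79^2 = 0.6241
Step 3: db*^2 = 1.53^2 = 2.3409
Step 4: Sum = 2.3716 + 0.6241 + 2.3409 = 5.3366
Step 5: Delta E = sqrt(5.3366) = 2.31

2.31 Delta E


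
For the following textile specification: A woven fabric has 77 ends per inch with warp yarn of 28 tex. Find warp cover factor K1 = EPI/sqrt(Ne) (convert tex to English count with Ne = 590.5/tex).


Formula: K1 = EPI / sqrt(Ne), with Ne = 590.5 / tex_warp
Step 1: Ne = 590.5 / 28 = 21.089
Step 2: sqrt(Ne) = sqrt(21.089) = 4.5923
Step 3: K1 = 77 / 4.5923 = 16.8

16.8


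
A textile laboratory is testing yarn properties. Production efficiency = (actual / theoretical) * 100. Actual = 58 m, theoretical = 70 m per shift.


Formula: Efficiency% = (Actual output / Theoretical output) * 100
Efficiency% = (58 / 70) * 100
Efficiency% = 0.828571 * 100 = 82.8571% ≈ 82.9%

82.9%


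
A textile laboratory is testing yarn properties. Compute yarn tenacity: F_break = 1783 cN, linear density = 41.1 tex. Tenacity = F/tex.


Formula: Tenacity = Breaking force / Linear density
Tenacity = 1783 cN / 41.1 tex
Tenacity = 43.38 cN/tex

43.38 cN/tex


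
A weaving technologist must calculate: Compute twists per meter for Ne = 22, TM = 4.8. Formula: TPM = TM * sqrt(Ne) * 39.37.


Formula: TPM = TM * sqrt(Ne) * 39.37
Step 1: sqrt(Ne) = sqrt(22) = 4.6904
Step 2: TM * sqrt(Ne) = 4.8 * 4.6904 = 22.5139
Step 3: TPM = 22.5139 * 39.37 = 886 twists/m

886 twists/m


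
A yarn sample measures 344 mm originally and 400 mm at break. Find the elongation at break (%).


Formula: Elongation (%) = ((L_break - L0) / L0) * 100
Step 1: Extension = 400 - 344 = 56 mm
Step 2: Elongation = (56 / 344) * 100
Step 3: Elongation = 0.162791 * 100 = 16.2791% ≈ 16.3%

16.3%


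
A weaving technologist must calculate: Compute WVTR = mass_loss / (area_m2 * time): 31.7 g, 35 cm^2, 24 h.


Formula: WVTR = mass_loss / (area * time)
Step 1: Convert area: 35 cm^2 = 0.0035 m^2
Step 2: WVTR = 31.7 g / (0.0035 m^2 * 24 h)
Step 3: WVTR = 31.7 / 0.084 = 377.4 g/m^2/h

377.4 g/m^2/h


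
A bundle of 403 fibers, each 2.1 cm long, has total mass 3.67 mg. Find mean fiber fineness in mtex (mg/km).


Formula: fineness (mtex) = mass (mg) / total length (km) = (mass_mg / total_length_m) * 1000
Step 1: Convert fiber length: 2.1 cm = 0.021 m
Step 2: Total fiber length = 403 * 0.021 = 8.463 m
Step 3: Linear density = 3.67 mg / 8.463 m = 0.4337 mg/m
Step 4: fineness = 0.4337 * 1000 = 433.7 mtex

433.7 mtex


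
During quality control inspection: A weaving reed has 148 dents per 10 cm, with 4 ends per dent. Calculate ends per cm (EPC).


Formula: EPC = (dents per 10 cm * ends per dent) / 10
Step 1: Total ends per 10 cm = 148 * 4 = 592
Step 2: EPC = 592 / 10 = 59.2 ends/cm

59.2 ends/cm


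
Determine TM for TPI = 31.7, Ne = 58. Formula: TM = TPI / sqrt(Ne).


Formula: TM = TPI / sqrt(Ne)
Step 1: sqrt(Ne) = sqrt(58) = 7.6158
Step 2: TM = 31.7 / 7.6158 = 4.16

4.16 TM


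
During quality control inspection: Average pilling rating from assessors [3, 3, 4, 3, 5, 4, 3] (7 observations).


Formula: Mean = sum / count
Sum = 3 + 3 + 4 + 3 + 5 + 4 + 3 = 25
Mean = 25 / 7 = 3.6

3.6


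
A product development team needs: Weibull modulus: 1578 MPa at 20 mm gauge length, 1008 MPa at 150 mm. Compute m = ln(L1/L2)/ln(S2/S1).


Formula: m = ln(L1/L2) / ln(S2/S1)
Step 1: ln(L1/L2) = ln(20/150) = -2.01490
Step 2: S2/S1 = 1008/1578 = 0.63878
Step 3: ln(S2/S1) = ln(0.63878) = -0.44820
Step 4: m = -2.01490 / -0.44820 = 4.50

4.50 (Weibull m)


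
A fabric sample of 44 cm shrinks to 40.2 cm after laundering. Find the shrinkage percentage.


Formula: Shrinkage% = ((L_before - L_after) / L_before) * 100
Step 1: Shrinkage = 44 - 40.2 = 3.8 cm
Step 2: Shrinkage% = (3.8 / 44) * 100
Step 3: Shrinkage% = 0.086364 * 100 = 8.6364% ≈ 8.6%

8.6%


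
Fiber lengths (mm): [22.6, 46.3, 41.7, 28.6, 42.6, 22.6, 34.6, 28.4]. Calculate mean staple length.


Formula: Mean = sum of lengths / count
Sum = 22.6 + 46.3 + 41.7 + 28.6 + 42.6 + 22.6 + 34.6 + 28.4
Sum = 267.4 mm
Mean = 267.4 / 8 = 33.43 mm

33.43 mm


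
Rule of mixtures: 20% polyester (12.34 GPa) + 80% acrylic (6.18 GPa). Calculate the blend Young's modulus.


Formula: Blend property = (fraction_A * property_A) + (fraction_B * property_B)
Step 1: Contribution A = 20/100 * 12.34 GPa = 2.468 GPa
Step 2: Contribution B = 80/100 * 6.18 GPa = 4.944 GPa
Step 3: Blend Young's modulus = 2.468 + 4.944 = 7.412 GPa

7.412 GPa


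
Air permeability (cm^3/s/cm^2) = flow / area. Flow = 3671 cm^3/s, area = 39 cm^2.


Formula: Air Permeability = Airflow / Test Area
AP = 3671 cm^3/s / 39 cm^2
AP = 94.1 cm^3/s/cm^2

94.1 cm^3/s/cm^2


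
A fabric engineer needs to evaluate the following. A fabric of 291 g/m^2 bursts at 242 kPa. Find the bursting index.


Formula: Bursting Index = Bursting Strength / Fabric GSM
BI = 242 kPa / 291 g/m^2
BI = 0.832 kPa/(g/m^2)

0.832 kPa/(g/m^2)


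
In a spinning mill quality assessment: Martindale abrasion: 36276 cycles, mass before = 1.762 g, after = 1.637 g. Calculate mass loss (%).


Formula: Mass loss% = ((m_before - m_after) / m_before) * 100
Step 1: Mass loss = 1.762 - 1.637 = 0.125 g
Step 2: Ratio = 0.125 / 1.762 = 0.0709421
Step 3: Mass loss% = 0.0709421 * 100 = 7.09421% ≈ 7.09%

7.09%


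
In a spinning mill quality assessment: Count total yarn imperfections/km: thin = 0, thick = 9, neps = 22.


Formula: Total = thin places + thick places + neps
Total = 0 + 9 + 22
Total = 31 imperfections/km

31 imperfections/km


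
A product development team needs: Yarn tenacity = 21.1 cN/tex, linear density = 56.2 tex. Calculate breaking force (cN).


Formula: Breaking force = Tenacity * Linear density
F = 21.1 cN/tex * 56.2 tex
F = 1185.82 cN

1185.82 cN


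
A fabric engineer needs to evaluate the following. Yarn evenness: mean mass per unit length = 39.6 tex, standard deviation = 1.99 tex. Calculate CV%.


Formula: CV% = (standard deviation / mean) * 100
Step 1: Ratio = 1.99 / 39.6 = 0.050253
Step 2: CV% = 0.050253 * 100 = 5.0253% ≈ 5.0%

5.0%


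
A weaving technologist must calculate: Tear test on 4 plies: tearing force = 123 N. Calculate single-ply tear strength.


Formula: Per-ply strength = Total force / Number of plies
Per-ply = 123 N / 4
Per-ply = 30.75 N

30.75 N


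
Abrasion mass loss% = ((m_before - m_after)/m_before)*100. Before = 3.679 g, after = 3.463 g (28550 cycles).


Formula: Mass loss% = ((m_before - m_after) / m_before) * 100
Step 1: Mass loss = 3.679 - 3.463 = 0.216 g
Step 2: Ratio = 0.216 / 3.679 = 0.0587116
Step 3: Mass loss% = 0.0587116 * 100 = 5.87116% ≈ 5.87%

5.87%


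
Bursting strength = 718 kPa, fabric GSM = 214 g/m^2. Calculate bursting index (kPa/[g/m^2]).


Formula: Bursting Index = Bursting Strength / Fabric GSM
BI = 718 kPa / 214 g/m^2
BI = 3.355 kPa/(g/m^2)

3.355 kPa/(g/m^2)


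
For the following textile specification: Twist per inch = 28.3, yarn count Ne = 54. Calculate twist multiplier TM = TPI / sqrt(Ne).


Formula: TM = TPI / sqrt(Ne)
Step 1: sqrt(Ne) = sqrt(54) = 7.3485
Step 2: TM = 28.3 / 7.3485 = 3.85

3.85 TM


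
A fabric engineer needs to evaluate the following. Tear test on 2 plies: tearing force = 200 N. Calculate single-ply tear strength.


Formula: Per-ply strength = Total force / Number of plies
Per-ply = 200 N / 2
Per-ply = 100 N

100 N


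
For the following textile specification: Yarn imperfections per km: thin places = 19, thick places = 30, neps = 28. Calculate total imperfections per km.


Formula: Total = thin places + thick places + neps
Total = 19 + 30 + 28
Total = 77 imperfections/km

77 imperfections/km


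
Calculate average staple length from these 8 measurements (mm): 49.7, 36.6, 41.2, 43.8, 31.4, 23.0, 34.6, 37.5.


Formula: Mean = sum of lengths / count
Sum = 49.7 + 36.6 + 41.2 + 43.8 + 31.4 + 23.0 + 34.6 + 37.5
Sum = 297.8 mm
Mean = 297.8 / 8 = 37.23 mm

37.23 mm


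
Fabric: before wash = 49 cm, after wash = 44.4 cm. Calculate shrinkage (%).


Formula: Shrinkage% = ((L_before - L_after) / L_before) * 100
Step 1: Shrinkage = 49 - 44.4 = 4.6 cm
Step 2: Shrinkage% = (4.6 / 49) * 100
Step 3: Shrinkage% = 0.093878 * 100 = 9.3878% ≈ 9.4%

9.4%


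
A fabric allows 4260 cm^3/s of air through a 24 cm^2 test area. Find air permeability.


Formula: Air Permeability = Airflow / Test Area
AP = 4260 cm^3/s / 24 cm^2
AP = 177.5 cm^3/s/cm^2

177.5 cm^3/s/cm^2


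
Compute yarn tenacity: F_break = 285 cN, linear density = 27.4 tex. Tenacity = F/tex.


Formula: Tenacity = Breaking force / Linear density
Tenacity = 285 cN / 27.4 tex
Tenacity = 10.40 cN/tex

10.40 cN/tex


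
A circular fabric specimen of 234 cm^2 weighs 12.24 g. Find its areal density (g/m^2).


Formula: GSM = mass_g / area_m2
Step 1: Convert area: 234 cm^2 = 234 / 10000 = 0.0234 m^2
Step 2: GSM = 12.24 g / 0.0234 m^2 = 523.1 g/m^2

523.1 g/m^2


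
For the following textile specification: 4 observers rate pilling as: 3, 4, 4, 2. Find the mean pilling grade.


Formula: Mean = sum / count
Sum = 3 + 4 + 4 + 2 = 13
Mean = 13 / 4 = 3.3

3.3


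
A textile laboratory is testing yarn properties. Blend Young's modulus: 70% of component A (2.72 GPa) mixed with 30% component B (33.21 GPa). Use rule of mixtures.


Formula: Blend property = (fraction_A * property_A) + (fraction_B * property_B)
Step 1: Contribution A = 70/100 * 2.72 GPa = 1.904 GPa
Step 2: Contribution B = 30/100 * 33.21 GPa = 9.963 GPa
Step 3: Blend Young's modulus = 1.904 + 9.963 = 11.867 GPa

11.867 GPa


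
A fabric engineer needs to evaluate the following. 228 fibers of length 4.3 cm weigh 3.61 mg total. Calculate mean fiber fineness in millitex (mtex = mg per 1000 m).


Formula: fineness (mtex) = mass (mg) / total length (km) = (mass_mg / total_length_m) * 1000
Step 1: Convert fiber length: 4.3 cm = 0.043 m
Step 2: Total fiber length = 228 * 0.043 = 9.804 m
Step 3: Linear density = 3.61 mg / 9.804 m = 0.3682 mg/m
Step 4: fineness = 0.3682 * 1000 = 368.2 mtex

368.2 mtex


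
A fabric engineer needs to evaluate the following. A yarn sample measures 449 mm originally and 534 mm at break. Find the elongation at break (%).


Formula: Elongation (%) = ((L_break - L0) / L0) * 100
Step 1: Extension = 534 - 449 = 85 mm
Step 2: Elongation = (85 / 449) * 100
Step 3: Elongation = 0.18931 * 100 = 18.931% ≈ 18.9%

18.9%


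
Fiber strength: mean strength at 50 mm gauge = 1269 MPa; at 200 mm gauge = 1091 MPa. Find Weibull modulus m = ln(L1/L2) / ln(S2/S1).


Formula: m = ln(L1/L2) / ln(S2/S1)
Step 1: ln(L1/L2) = ln(50/200) = -1.38629
Step 2: S2/S1 = 1091/1269 = 0.85973
Step 3: ln(S2/S1) = ln(0.85973) = -0.15114
Step 4: m = -1.38629 / -0.15114 = 9.17

9.17 (Weibull m)


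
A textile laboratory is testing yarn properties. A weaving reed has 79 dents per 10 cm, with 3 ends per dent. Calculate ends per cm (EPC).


Formula: EPC = (dents per 10 cm * ends per dent) / 10
Step 1: Total ends per 10 cm = 79 * 3 = 237
Step 2: EPC = 237 / 10 = 23.7 ends/cm

23.7 ends/cm


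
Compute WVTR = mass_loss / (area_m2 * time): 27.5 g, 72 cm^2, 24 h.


Formula: WVTR = mass_loss / (area * time)
Step 1: Convert area: 72 cm^2 = 0.0072 m^2
Step 2: WVTR = 27.5 g / (0.0072 m^2 * 24 h)
Step 3: WVTR = 27.5 / 0.1728 = 159.1 g/m^2/h

159.1 g/m^2/h


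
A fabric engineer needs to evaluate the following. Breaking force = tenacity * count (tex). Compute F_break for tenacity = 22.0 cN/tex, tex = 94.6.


Formula: Breaking force = Tenacity * Linear density
F = 22.0 cN/tex * 94.6 tex
F = 2081.20 cN

2081.20 cN


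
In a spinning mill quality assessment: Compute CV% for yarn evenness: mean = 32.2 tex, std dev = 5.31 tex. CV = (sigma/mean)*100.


Formula: CV% = (standard deviation / mean) * 100
Step 1: Ratio = 5.31 / 32.2 = 0.164907
Step 2: CV% = 0.164907 * 100 = 16.4907% ≈ 16.5%

16.5%


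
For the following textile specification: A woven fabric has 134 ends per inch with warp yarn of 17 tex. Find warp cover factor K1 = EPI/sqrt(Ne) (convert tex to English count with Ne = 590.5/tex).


Formula: K1 = EPI / sqrt(Ne), with Ne = 590.5 / tex_warp
Step 1: Ne = 590.5 / 17 = 34.735
Step 2: sqrt(Ne) = sqrt(34.735) = 5.8936
Step 3: K1 = 134 / 5.8936 = 22.7

22.7


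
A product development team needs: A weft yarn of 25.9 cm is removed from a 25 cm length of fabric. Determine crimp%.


Formula: Crimp% = ((L_yarn - L_fabric) / L_fabric) * 100
Step 1: Extension = 25.9 - 25 = 0.9 cm
Step 2: Crimp% = (0.9 / 25) * 100
Step 3: Crimp% = 0.036 * 100 = 3.6%

3.6%


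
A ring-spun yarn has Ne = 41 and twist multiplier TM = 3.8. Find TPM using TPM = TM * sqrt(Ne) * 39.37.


Formula: TPM = TM * sqrt(Ne) * 39.37
Step 1: sqrt(Ne) = sqrt(41) = 6.4031
Step 2: TM * sqrt(Ne) = 3.8 * 6.4031 = 24.3318
Step 3: TPM = 24.3318 * 39.37 = 958 twists/m

958 twists/m


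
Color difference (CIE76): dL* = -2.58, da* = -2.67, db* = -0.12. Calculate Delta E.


Formula: Delta E = sqrt(dL*^2 + da*^2 + db*^2)
Step 1: dL*^2 = (-2.58)^2 = 6.6564
Step 2: da*^2 = (-2.67)^2 = 7.1289
Step 3: db*^2 = (-0.12)^2 = 0.0144
Step 4: Sum = 6.6564 + 7.1289 + 0.0144 = 13.7997
Step 5: Delta E = sqrt(13.7997) = 3.71

3.71 Delta E


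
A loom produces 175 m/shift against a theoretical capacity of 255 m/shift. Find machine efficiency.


Formula: Efficiency% = (Actual output / Theoretical output) * 100
Efficiency% = (175 / 255) * 100
Efficiency% = 0.686275 * 100 = 68.6275% ≈ 68.6%

68.6%


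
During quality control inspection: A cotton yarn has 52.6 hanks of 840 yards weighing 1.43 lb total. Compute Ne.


Formula: Ne = hanks / mass_lb
Substituting: Ne = 52.6 / 1.43
Ne = 36.8

36.8 Ne


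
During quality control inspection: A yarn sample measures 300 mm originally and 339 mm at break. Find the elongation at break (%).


Formula: Elongation (%) = ((L_break - L0) / L0) * 100
Step 1: Extension = 339 - 300 = 39 mm
Step 2: Elongation = (39 / 300) * 100
Step 3: Elongation = 0.13 * 100 = 13.0%

13.0%


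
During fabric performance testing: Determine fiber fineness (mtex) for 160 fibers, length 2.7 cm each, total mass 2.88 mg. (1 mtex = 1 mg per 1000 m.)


Formula: fineness (mtex) = mass (mg) / total length (km) = (mass_mg / total_length_m) * 1000
Step 1: Convert fiber length: 2.7 cm = 0.027 m
Step 2: Total fiber length = 160 * 0.027 = 4.32 m
Step 3: Linear density = 2.88 mg / 4.32 m = 0.6667 mg/m
Step 4: fineness = 0.6667 * 1000 = 666.7 mtex

666.7 mtex


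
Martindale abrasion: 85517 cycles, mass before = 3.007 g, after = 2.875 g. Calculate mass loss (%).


Formula: Mass loss% = ((m_before - m_after) / m_before) * 100
Step 1: Mass loss = 3.007 - 2.875 = 0.132 g
Step 2: Ratio = 0.132 / 3.007 = 0.0438976
Step 3: Mass loss% = 0.0438976 * 100 = 4.38976% ≈ 4.39%

4.39%


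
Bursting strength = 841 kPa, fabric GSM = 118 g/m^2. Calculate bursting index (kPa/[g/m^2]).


Formula: Bursting Index = Bursting Strength / Fabric GSM
BI = 841 kPa / 118 g/m^2
BI = 7.127 kPa/(g/m^2)

7.127 kPa/(g/m^2)


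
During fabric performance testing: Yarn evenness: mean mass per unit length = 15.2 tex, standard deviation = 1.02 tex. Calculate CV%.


Formula: CV% = (standard deviation / mean) * 100
Step 1: Ratio = 1.02 / 15.2 = 0.067105
Step 2: CV% = 0.067105 * 100 = 6.7105% ≈ 6.7%

6.7%


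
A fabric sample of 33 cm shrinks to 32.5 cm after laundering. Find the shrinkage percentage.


Formula: Shrinkage% = ((L_before - L_after) / L_before) * 100
Step 1: Shrinkage = 33 - 32.5 = 0.5 cm
Step 2: Shrinkage% = (0.5 / 33) * 100
Step 3: Shrinkage% = 0.015152 * 100 = 1.5152% ≈ 1.5%

1.5%


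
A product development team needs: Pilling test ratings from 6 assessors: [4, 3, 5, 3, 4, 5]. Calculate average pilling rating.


Formula: Mean = sum / count
Sum = 4 + 3 + 5 + 3 + 4 + 5 = 24
Mean = 24 / 6 = 4.0

4.0


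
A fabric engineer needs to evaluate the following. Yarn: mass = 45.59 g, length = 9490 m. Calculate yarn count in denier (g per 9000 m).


Formula: den = (mass_g / length_m) * 9000
Substituting: den = (45.59 / 9490) * 9000
Intermediate: 45.59 / 9490 = 0.004804 g/m
den = 0.004804 * 9000 = 43.2 denier

43.2 denier


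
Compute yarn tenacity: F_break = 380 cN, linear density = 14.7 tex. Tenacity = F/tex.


Formula: Tenacity = Breaking force / Linear density
Tenacity = 380 cN / 14.7 tex
Tenacity = 25.85 cN/tex

25.85 cN/tex


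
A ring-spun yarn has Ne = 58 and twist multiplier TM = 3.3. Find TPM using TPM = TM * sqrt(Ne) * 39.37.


Formula: TPM = TM * sqrt(Ne) * 39.37
Step 1: sqrt(Ne) = sqrt(58) = 7.6158
Step 2: TM * sqrt(Ne) = 3.3 * 7.6158 = 25.1321
Step 3: TPM = 25.1321 * 39.37 = 989 twists/m

989 twists/m


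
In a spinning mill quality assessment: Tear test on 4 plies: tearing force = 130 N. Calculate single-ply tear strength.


Formula: Per-ply strength = Total force / Number of plies
Per-ply = 130 N / 4
Per-ply = 32.5 N

32.5 N


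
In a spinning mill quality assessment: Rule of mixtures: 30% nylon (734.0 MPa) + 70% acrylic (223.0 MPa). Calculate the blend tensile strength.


Formula: Blend property = (fraction_A * property_A) + (fraction_B * property_B)
Step 1: Contribution A = 30/100 * 734.0 MPa = 220.2 MPa
Step 2: Contribution B = 70/100 * 223.0 MPa = 156.1 MPa
Step 3: Blend tensile strength = 220.2 + 156.1 = 376.3 MPa

376.3 MPa


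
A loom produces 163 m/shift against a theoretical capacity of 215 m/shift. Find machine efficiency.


Formula: Efficiency% = (Actual output / Theoretical output) * 100
Efficiency% = (163 / 215) * 100
Efficiency% = 0.75814 * 100 = 75.814% ≈ 75.8%

75.8%
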